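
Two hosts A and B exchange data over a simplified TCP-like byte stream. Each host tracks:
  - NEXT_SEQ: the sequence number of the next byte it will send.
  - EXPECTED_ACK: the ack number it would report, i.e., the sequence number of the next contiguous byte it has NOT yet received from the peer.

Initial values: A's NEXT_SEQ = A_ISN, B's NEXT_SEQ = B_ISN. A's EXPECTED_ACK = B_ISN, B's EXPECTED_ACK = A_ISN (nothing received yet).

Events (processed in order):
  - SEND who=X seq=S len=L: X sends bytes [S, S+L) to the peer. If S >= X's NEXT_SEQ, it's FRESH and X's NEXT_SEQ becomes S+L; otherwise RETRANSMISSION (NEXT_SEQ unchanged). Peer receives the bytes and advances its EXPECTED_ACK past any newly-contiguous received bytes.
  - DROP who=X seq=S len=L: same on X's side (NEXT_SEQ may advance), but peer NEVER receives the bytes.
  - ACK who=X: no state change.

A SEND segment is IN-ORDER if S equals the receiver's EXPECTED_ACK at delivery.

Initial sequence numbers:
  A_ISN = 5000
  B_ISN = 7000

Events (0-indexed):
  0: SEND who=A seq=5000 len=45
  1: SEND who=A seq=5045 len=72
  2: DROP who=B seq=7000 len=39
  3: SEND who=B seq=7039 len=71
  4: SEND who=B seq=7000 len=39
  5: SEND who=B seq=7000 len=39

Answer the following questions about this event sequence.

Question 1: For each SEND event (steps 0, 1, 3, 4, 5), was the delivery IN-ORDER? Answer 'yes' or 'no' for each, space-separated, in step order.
Answer: yes yes no yes no

Derivation:
Step 0: SEND seq=5000 -> in-order
Step 1: SEND seq=5045 -> in-order
Step 3: SEND seq=7039 -> out-of-order
Step 4: SEND seq=7000 -> in-order
Step 5: SEND seq=7000 -> out-of-order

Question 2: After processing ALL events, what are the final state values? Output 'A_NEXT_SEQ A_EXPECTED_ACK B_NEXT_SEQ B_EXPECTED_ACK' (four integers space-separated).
Answer: 5117 7110 7110 5117

Derivation:
After event 0: A_seq=5045 A_ack=7000 B_seq=7000 B_ack=5045
After event 1: A_seq=5117 A_ack=7000 B_seq=7000 B_ack=5117
After event 2: A_seq=5117 A_ack=7000 B_seq=7039 B_ack=5117
After event 3: A_seq=5117 A_ack=7000 B_seq=7110 B_ack=5117
After event 4: A_seq=5117 A_ack=7110 B_seq=7110 B_ack=5117
After event 5: A_seq=5117 A_ack=7110 B_seq=7110 B_ack=5117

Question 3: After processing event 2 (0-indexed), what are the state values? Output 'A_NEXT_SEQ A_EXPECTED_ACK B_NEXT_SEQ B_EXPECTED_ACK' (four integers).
After event 0: A_seq=5045 A_ack=7000 B_seq=7000 B_ack=5045
After event 1: A_seq=5117 A_ack=7000 B_seq=7000 B_ack=5117
After event 2: A_seq=5117 A_ack=7000 B_seq=7039 B_ack=5117

5117 7000 7039 5117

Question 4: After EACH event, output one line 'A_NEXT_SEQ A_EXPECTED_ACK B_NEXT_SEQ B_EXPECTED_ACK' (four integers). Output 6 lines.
5045 7000 7000 5045
5117 7000 7000 5117
5117 7000 7039 5117
5117 7000 7110 5117
5117 7110 7110 5117
5117 7110 7110 5117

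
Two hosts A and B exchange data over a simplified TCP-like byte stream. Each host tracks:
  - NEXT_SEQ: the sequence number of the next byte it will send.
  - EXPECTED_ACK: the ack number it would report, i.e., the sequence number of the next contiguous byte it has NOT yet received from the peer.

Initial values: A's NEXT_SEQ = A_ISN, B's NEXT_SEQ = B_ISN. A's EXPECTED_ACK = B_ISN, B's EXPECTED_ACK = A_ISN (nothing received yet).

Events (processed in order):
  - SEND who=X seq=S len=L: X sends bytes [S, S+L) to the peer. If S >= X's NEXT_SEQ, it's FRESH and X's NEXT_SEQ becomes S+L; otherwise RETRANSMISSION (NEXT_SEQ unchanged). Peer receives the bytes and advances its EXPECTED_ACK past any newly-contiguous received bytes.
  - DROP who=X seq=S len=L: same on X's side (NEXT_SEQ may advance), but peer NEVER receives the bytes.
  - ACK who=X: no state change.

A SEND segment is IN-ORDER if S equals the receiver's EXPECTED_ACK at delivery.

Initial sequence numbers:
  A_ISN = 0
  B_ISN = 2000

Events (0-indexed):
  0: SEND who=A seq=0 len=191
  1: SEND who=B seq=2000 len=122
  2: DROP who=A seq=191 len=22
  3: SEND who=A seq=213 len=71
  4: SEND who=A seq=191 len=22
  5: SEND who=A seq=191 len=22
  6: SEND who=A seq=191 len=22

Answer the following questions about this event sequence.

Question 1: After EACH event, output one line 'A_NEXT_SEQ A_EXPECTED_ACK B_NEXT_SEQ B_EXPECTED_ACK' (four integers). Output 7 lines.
191 2000 2000 191
191 2122 2122 191
213 2122 2122 191
284 2122 2122 191
284 2122 2122 284
284 2122 2122 284
284 2122 2122 284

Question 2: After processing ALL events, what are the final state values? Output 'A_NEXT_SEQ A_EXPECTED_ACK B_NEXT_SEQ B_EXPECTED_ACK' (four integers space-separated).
After event 0: A_seq=191 A_ack=2000 B_seq=2000 B_ack=191
After event 1: A_seq=191 A_ack=2122 B_seq=2122 B_ack=191
After event 2: A_seq=213 A_ack=2122 B_seq=2122 B_ack=191
After event 3: A_seq=284 A_ack=2122 B_seq=2122 B_ack=191
After event 4: A_seq=284 A_ack=2122 B_seq=2122 B_ack=284
After event 5: A_seq=284 A_ack=2122 B_seq=2122 B_ack=284
After event 6: A_seq=284 A_ack=2122 B_seq=2122 B_ack=284

Answer: 284 2122 2122 284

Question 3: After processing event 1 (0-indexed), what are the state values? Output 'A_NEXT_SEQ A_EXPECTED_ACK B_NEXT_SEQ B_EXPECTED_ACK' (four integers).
After event 0: A_seq=191 A_ack=2000 B_seq=2000 B_ack=191
After event 1: A_seq=191 A_ack=2122 B_seq=2122 B_ack=191

191 2122 2122 191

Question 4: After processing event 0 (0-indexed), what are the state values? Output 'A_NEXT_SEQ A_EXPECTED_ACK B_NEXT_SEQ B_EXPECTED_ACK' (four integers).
After event 0: A_seq=191 A_ack=2000 B_seq=2000 B_ack=191

191 2000 2000 191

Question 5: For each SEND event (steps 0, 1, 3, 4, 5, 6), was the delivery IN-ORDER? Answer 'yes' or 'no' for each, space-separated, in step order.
Step 0: SEND seq=0 -> in-order
Step 1: SEND seq=2000 -> in-order
Step 3: SEND seq=213 -> out-of-order
Step 4: SEND seq=191 -> in-order
Step 5: SEND seq=191 -> out-of-order
Step 6: SEND seq=191 -> out-of-order

Answer: yes yes no yes no no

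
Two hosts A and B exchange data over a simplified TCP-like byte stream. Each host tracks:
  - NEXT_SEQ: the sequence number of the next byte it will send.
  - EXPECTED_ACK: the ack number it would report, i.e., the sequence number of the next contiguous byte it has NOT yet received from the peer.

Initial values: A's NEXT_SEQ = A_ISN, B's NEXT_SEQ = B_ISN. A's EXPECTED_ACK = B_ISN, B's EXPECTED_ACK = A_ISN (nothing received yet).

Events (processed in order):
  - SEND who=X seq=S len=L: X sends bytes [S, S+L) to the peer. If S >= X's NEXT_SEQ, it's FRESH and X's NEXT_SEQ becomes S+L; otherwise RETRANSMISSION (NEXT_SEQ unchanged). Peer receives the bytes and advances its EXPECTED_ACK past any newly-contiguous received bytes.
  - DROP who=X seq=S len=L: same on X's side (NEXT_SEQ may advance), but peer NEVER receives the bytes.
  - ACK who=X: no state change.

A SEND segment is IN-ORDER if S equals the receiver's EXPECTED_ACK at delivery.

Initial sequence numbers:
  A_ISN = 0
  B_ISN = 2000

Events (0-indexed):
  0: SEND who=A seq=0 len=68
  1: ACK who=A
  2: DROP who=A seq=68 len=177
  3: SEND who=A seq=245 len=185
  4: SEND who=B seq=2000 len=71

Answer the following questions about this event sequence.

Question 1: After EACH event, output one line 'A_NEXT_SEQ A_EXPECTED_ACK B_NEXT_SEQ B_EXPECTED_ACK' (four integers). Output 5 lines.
68 2000 2000 68
68 2000 2000 68
245 2000 2000 68
430 2000 2000 68
430 2071 2071 68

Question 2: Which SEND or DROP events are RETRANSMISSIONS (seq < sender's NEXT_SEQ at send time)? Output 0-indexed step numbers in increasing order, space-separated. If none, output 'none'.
Step 0: SEND seq=0 -> fresh
Step 2: DROP seq=68 -> fresh
Step 3: SEND seq=245 -> fresh
Step 4: SEND seq=2000 -> fresh

Answer: none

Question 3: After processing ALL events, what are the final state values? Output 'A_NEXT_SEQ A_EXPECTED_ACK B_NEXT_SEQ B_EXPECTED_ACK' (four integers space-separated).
Answer: 430 2071 2071 68

Derivation:
After event 0: A_seq=68 A_ack=2000 B_seq=2000 B_ack=68
After event 1: A_seq=68 A_ack=2000 B_seq=2000 B_ack=68
After event 2: A_seq=245 A_ack=2000 B_seq=2000 B_ack=68
After event 3: A_seq=430 A_ack=2000 B_seq=2000 B_ack=68
After event 4: A_seq=430 A_ack=2071 B_seq=2071 B_ack=68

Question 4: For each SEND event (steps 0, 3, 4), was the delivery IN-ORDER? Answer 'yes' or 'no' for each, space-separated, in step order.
Answer: yes no yes

Derivation:
Step 0: SEND seq=0 -> in-order
Step 3: SEND seq=245 -> out-of-order
Step 4: SEND seq=2000 -> in-order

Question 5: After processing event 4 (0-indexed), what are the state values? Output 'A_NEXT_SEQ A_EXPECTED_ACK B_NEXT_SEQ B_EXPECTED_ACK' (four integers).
After event 0: A_seq=68 A_ack=2000 B_seq=2000 B_ack=68
After event 1: A_seq=68 A_ack=2000 B_seq=2000 B_ack=68
After event 2: A_seq=245 A_ack=2000 B_seq=2000 B_ack=68
After event 3: A_seq=430 A_ack=2000 B_seq=2000 B_ack=68
After event 4: A_seq=430 A_ack=2071 B_seq=2071 B_ack=68

430 2071 2071 68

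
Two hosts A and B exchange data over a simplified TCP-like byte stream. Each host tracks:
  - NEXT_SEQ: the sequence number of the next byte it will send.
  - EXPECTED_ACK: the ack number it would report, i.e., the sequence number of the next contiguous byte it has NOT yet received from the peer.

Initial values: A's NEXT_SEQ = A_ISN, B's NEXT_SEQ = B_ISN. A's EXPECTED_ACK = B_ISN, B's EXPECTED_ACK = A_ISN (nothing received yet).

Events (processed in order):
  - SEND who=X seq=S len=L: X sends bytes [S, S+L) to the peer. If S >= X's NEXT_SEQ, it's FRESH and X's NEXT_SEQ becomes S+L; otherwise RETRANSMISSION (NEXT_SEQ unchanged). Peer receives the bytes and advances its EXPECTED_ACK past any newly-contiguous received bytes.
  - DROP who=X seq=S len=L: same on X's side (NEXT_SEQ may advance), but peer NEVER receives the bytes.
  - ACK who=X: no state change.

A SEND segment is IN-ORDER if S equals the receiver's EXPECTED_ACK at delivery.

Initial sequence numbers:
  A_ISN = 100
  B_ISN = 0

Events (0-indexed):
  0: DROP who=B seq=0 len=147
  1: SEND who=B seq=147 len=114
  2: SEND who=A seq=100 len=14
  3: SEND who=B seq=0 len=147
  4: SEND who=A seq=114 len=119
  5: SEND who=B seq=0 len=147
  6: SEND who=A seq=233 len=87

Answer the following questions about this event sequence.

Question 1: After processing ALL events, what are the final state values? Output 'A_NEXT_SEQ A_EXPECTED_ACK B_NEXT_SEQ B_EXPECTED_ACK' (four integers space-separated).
Answer: 320 261 261 320

Derivation:
After event 0: A_seq=100 A_ack=0 B_seq=147 B_ack=100
After event 1: A_seq=100 A_ack=0 B_seq=261 B_ack=100
After event 2: A_seq=114 A_ack=0 B_seq=261 B_ack=114
After event 3: A_seq=114 A_ack=261 B_seq=261 B_ack=114
After event 4: A_seq=233 A_ack=261 B_seq=261 B_ack=233
After event 5: A_seq=233 A_ack=261 B_seq=261 B_ack=233
After event 6: A_seq=320 A_ack=261 B_seq=261 B_ack=320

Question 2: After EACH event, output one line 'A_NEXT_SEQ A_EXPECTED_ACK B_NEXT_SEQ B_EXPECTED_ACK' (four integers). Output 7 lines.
100 0 147 100
100 0 261 100
114 0 261 114
114 261 261 114
233 261 261 233
233 261 261 233
320 261 261 320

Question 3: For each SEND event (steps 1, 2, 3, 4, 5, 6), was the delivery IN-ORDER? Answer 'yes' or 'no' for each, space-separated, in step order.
Step 1: SEND seq=147 -> out-of-order
Step 2: SEND seq=100 -> in-order
Step 3: SEND seq=0 -> in-order
Step 4: SEND seq=114 -> in-order
Step 5: SEND seq=0 -> out-of-order
Step 6: SEND seq=233 -> in-order

Answer: no yes yes yes no yes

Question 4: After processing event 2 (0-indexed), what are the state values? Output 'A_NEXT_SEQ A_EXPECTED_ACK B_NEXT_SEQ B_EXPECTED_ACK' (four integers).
After event 0: A_seq=100 A_ack=0 B_seq=147 B_ack=100
After event 1: A_seq=100 A_ack=0 B_seq=261 B_ack=100
After event 2: A_seq=114 A_ack=0 B_seq=261 B_ack=114

114 0 261 114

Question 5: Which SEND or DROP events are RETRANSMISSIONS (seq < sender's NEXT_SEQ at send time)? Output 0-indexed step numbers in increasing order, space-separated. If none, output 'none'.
Step 0: DROP seq=0 -> fresh
Step 1: SEND seq=147 -> fresh
Step 2: SEND seq=100 -> fresh
Step 3: SEND seq=0 -> retransmit
Step 4: SEND seq=114 -> fresh
Step 5: SEND seq=0 -> retransmit
Step 6: SEND seq=233 -> fresh

Answer: 3 5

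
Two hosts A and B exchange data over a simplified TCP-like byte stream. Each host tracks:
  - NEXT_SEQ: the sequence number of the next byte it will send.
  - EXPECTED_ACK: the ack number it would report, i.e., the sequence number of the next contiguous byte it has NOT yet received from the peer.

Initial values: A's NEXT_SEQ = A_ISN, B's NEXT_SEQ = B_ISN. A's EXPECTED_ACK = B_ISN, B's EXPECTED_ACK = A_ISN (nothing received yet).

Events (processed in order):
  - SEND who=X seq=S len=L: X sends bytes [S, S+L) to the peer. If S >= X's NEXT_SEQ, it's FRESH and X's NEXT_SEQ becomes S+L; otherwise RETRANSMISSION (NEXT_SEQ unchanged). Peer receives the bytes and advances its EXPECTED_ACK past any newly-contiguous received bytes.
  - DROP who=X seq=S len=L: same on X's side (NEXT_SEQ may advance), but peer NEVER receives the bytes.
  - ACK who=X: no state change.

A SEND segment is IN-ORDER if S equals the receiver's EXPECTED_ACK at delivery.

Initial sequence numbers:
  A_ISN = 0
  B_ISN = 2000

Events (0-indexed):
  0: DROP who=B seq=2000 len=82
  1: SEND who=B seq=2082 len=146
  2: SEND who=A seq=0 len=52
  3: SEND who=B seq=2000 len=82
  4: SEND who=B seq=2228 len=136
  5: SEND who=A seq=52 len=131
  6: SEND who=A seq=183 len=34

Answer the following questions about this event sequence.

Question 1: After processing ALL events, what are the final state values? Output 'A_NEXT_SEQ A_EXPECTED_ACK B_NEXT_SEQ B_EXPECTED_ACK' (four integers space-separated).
After event 0: A_seq=0 A_ack=2000 B_seq=2082 B_ack=0
After event 1: A_seq=0 A_ack=2000 B_seq=2228 B_ack=0
After event 2: A_seq=52 A_ack=2000 B_seq=2228 B_ack=52
After event 3: A_seq=52 A_ack=2228 B_seq=2228 B_ack=52
After event 4: A_seq=52 A_ack=2364 B_seq=2364 B_ack=52
After event 5: A_seq=183 A_ack=2364 B_seq=2364 B_ack=183
After event 6: A_seq=217 A_ack=2364 B_seq=2364 B_ack=217

Answer: 217 2364 2364 217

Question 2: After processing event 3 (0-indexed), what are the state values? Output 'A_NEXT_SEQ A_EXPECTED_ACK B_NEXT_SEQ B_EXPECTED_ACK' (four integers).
After event 0: A_seq=0 A_ack=2000 B_seq=2082 B_ack=0
After event 1: A_seq=0 A_ack=2000 B_seq=2228 B_ack=0
After event 2: A_seq=52 A_ack=2000 B_seq=2228 B_ack=52
After event 3: A_seq=52 A_ack=2228 B_seq=2228 B_ack=52

52 2228 2228 52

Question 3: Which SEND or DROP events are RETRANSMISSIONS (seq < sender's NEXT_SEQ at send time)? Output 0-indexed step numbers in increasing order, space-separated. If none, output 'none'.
Answer: 3

Derivation:
Step 0: DROP seq=2000 -> fresh
Step 1: SEND seq=2082 -> fresh
Step 2: SEND seq=0 -> fresh
Step 3: SEND seq=2000 -> retransmit
Step 4: SEND seq=2228 -> fresh
Step 5: SEND seq=52 -> fresh
Step 6: SEND seq=183 -> fresh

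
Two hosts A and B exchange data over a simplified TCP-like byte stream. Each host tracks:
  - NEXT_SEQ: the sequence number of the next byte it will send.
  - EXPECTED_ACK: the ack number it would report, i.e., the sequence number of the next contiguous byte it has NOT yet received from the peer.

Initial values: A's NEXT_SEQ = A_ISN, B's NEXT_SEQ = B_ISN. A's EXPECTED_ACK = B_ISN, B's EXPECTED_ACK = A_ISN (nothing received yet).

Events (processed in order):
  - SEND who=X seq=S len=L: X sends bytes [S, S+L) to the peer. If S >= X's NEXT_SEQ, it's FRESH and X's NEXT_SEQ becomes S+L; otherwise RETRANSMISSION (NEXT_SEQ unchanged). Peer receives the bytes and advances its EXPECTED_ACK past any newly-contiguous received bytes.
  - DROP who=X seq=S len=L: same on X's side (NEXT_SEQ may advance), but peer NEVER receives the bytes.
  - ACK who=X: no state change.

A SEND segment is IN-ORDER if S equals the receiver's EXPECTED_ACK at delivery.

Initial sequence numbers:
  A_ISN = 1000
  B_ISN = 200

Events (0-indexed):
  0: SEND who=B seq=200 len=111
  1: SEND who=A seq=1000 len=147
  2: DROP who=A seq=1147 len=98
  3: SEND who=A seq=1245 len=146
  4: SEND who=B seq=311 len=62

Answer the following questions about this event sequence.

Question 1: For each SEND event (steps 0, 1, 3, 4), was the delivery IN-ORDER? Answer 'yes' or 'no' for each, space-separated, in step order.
Step 0: SEND seq=200 -> in-order
Step 1: SEND seq=1000 -> in-order
Step 3: SEND seq=1245 -> out-of-order
Step 4: SEND seq=311 -> in-order

Answer: yes yes no yes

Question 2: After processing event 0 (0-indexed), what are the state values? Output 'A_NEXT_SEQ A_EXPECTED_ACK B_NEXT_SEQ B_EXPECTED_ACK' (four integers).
After event 0: A_seq=1000 A_ack=311 B_seq=311 B_ack=1000

1000 311 311 1000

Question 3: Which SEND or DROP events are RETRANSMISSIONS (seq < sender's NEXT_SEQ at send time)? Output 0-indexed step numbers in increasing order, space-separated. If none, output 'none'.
Step 0: SEND seq=200 -> fresh
Step 1: SEND seq=1000 -> fresh
Step 2: DROP seq=1147 -> fresh
Step 3: SEND seq=1245 -> fresh
Step 4: SEND seq=311 -> fresh

Answer: none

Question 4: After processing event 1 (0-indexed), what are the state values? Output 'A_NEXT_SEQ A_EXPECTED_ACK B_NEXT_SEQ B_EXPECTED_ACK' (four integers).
After event 0: A_seq=1000 A_ack=311 B_seq=311 B_ack=1000
After event 1: A_seq=1147 A_ack=311 B_seq=311 B_ack=1147

1147 311 311 1147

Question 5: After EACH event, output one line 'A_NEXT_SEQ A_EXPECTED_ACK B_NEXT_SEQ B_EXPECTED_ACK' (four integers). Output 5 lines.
1000 311 311 1000
1147 311 311 1147
1245 311 311 1147
1391 311 311 1147
1391 373 373 1147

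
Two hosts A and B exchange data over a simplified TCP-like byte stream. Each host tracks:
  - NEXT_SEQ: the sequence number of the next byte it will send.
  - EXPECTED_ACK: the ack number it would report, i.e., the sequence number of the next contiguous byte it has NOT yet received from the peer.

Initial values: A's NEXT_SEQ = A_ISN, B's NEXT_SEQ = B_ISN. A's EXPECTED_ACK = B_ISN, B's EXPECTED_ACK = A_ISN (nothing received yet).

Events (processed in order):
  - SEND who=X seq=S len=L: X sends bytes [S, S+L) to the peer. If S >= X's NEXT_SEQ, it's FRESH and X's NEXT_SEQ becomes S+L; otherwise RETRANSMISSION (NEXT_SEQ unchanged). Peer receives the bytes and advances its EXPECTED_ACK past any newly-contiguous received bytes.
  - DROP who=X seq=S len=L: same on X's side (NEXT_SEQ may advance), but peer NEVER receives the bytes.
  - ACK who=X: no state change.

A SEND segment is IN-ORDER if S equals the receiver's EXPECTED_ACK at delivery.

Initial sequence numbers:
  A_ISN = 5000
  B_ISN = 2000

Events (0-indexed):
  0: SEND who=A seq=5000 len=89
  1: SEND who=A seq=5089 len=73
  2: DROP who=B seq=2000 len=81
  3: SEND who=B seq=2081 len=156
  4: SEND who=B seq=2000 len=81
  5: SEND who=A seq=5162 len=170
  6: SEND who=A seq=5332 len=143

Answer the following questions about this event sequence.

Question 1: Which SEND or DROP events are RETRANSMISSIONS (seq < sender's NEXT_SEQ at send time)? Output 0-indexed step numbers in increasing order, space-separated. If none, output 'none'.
Step 0: SEND seq=5000 -> fresh
Step 1: SEND seq=5089 -> fresh
Step 2: DROP seq=2000 -> fresh
Step 3: SEND seq=2081 -> fresh
Step 4: SEND seq=2000 -> retransmit
Step 5: SEND seq=5162 -> fresh
Step 6: SEND seq=5332 -> fresh

Answer: 4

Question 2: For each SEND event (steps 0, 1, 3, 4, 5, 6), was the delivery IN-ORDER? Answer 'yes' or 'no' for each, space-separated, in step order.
Step 0: SEND seq=5000 -> in-order
Step 1: SEND seq=5089 -> in-order
Step 3: SEND seq=2081 -> out-of-order
Step 4: SEND seq=2000 -> in-order
Step 5: SEND seq=5162 -> in-order
Step 6: SEND seq=5332 -> in-order

Answer: yes yes no yes yes yes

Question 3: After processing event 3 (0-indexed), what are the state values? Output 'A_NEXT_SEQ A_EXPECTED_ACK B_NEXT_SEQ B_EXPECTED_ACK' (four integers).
After event 0: A_seq=5089 A_ack=2000 B_seq=2000 B_ack=5089
After event 1: A_seq=5162 A_ack=2000 B_seq=2000 B_ack=5162
After event 2: A_seq=5162 A_ack=2000 B_seq=2081 B_ack=5162
After event 3: A_seq=5162 A_ack=2000 B_seq=2237 B_ack=5162

5162 2000 2237 5162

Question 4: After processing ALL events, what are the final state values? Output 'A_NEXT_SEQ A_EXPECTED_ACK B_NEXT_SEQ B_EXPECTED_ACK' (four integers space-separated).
Answer: 5475 2237 2237 5475

Derivation:
After event 0: A_seq=5089 A_ack=2000 B_seq=2000 B_ack=5089
After event 1: A_seq=5162 A_ack=2000 B_seq=2000 B_ack=5162
After event 2: A_seq=5162 A_ack=2000 B_seq=2081 B_ack=5162
After event 3: A_seq=5162 A_ack=2000 B_seq=2237 B_ack=5162
After event 4: A_seq=5162 A_ack=2237 B_seq=2237 B_ack=5162
After event 5: A_seq=5332 A_ack=2237 B_seq=2237 B_ack=5332
After event 6: A_seq=5475 A_ack=2237 B_seq=2237 B_ack=5475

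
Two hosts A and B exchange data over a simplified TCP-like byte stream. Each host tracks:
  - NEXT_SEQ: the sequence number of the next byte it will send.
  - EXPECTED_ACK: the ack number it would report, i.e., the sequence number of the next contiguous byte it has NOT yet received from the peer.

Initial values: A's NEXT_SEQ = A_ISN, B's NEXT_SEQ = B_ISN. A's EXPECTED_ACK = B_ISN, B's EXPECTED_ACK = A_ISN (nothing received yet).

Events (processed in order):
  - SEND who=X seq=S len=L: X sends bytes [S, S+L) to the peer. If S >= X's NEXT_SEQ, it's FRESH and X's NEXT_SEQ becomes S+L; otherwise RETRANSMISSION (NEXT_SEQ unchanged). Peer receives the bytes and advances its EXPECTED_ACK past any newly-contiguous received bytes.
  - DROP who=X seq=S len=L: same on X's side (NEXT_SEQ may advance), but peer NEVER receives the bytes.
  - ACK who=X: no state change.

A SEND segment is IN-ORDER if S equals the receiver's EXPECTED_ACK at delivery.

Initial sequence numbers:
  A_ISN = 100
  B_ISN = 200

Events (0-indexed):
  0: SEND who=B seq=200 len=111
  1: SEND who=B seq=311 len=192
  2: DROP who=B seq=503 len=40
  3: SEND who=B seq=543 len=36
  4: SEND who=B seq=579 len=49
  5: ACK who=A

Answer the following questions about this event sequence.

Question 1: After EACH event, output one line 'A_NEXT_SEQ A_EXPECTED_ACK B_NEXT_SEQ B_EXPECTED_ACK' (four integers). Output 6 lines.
100 311 311 100
100 503 503 100
100 503 543 100
100 503 579 100
100 503 628 100
100 503 628 100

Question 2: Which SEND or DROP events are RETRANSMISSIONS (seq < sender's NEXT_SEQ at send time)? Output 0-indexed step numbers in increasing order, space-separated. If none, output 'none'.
Answer: none

Derivation:
Step 0: SEND seq=200 -> fresh
Step 1: SEND seq=311 -> fresh
Step 2: DROP seq=503 -> fresh
Step 3: SEND seq=543 -> fresh
Step 4: SEND seq=579 -> fresh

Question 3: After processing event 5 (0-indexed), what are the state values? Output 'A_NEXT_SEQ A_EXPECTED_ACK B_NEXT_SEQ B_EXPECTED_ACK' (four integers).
After event 0: A_seq=100 A_ack=311 B_seq=311 B_ack=100
After event 1: A_seq=100 A_ack=503 B_seq=503 B_ack=100
After event 2: A_seq=100 A_ack=503 B_seq=543 B_ack=100
After event 3: A_seq=100 A_ack=503 B_seq=579 B_ack=100
After event 4: A_seq=100 A_ack=503 B_seq=628 B_ack=100
After event 5: A_seq=100 A_ack=503 B_seq=628 B_ack=100

100 503 628 100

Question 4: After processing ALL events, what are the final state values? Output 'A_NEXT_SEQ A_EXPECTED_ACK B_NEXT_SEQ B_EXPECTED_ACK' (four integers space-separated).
After event 0: A_seq=100 A_ack=311 B_seq=311 B_ack=100
After event 1: A_seq=100 A_ack=503 B_seq=503 B_ack=100
After event 2: A_seq=100 A_ack=503 B_seq=543 B_ack=100
After event 3: A_seq=100 A_ack=503 B_seq=579 B_ack=100
After event 4: A_seq=100 A_ack=503 B_seq=628 B_ack=100
After event 5: A_seq=100 A_ack=503 B_seq=628 B_ack=100

Answer: 100 503 628 100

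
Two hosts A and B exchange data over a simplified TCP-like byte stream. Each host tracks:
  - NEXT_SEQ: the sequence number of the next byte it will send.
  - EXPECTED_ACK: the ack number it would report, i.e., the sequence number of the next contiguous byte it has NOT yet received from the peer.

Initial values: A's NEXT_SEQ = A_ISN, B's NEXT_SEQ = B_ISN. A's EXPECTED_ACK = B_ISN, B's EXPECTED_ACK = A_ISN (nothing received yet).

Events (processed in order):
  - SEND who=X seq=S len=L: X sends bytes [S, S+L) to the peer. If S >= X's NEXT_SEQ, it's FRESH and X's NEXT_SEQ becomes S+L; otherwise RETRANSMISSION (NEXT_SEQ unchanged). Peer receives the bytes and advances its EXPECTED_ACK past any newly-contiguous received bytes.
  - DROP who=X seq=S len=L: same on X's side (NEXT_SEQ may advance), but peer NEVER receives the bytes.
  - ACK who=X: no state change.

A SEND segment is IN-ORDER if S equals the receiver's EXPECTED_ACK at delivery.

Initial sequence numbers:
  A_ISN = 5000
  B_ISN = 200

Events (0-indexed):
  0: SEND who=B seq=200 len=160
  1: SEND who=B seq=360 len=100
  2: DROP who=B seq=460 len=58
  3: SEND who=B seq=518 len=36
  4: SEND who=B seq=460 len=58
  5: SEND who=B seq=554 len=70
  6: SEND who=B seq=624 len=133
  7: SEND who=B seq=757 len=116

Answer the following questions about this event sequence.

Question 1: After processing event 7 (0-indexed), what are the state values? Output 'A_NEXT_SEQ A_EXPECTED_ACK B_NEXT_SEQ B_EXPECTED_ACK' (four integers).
After event 0: A_seq=5000 A_ack=360 B_seq=360 B_ack=5000
After event 1: A_seq=5000 A_ack=460 B_seq=460 B_ack=5000
After event 2: A_seq=5000 A_ack=460 B_seq=518 B_ack=5000
After event 3: A_seq=5000 A_ack=460 B_seq=554 B_ack=5000
After event 4: A_seq=5000 A_ack=554 B_seq=554 B_ack=5000
After event 5: A_seq=5000 A_ack=624 B_seq=624 B_ack=5000
After event 6: A_seq=5000 A_ack=757 B_seq=757 B_ack=5000
After event 7: A_seq=5000 A_ack=873 B_seq=873 B_ack=5000

5000 873 873 5000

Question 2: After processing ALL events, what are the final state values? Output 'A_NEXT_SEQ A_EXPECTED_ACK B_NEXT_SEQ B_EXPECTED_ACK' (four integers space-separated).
After event 0: A_seq=5000 A_ack=360 B_seq=360 B_ack=5000
After event 1: A_seq=5000 A_ack=460 B_seq=460 B_ack=5000
After event 2: A_seq=5000 A_ack=460 B_seq=518 B_ack=5000
After event 3: A_seq=5000 A_ack=460 B_seq=554 B_ack=5000
After event 4: A_seq=5000 A_ack=554 B_seq=554 B_ack=5000
After event 5: A_seq=5000 A_ack=624 B_seq=624 B_ack=5000
After event 6: A_seq=5000 A_ack=757 B_seq=757 B_ack=5000
After event 7: A_seq=5000 A_ack=873 B_seq=873 B_ack=5000

Answer: 5000 873 873 5000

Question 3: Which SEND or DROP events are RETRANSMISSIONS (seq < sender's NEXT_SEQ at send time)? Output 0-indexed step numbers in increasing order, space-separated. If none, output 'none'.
Step 0: SEND seq=200 -> fresh
Step 1: SEND seq=360 -> fresh
Step 2: DROP seq=460 -> fresh
Step 3: SEND seq=518 -> fresh
Step 4: SEND seq=460 -> retransmit
Step 5: SEND seq=554 -> fresh
Step 6: SEND seq=624 -> fresh
Step 7: SEND seq=757 -> fresh

Answer: 4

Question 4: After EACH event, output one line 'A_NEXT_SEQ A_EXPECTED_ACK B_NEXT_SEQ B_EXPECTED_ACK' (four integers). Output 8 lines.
5000 360 360 5000
5000 460 460 5000
5000 460 518 5000
5000 460 554 5000
5000 554 554 5000
5000 624 624 5000
5000 757 757 5000
5000 873 873 5000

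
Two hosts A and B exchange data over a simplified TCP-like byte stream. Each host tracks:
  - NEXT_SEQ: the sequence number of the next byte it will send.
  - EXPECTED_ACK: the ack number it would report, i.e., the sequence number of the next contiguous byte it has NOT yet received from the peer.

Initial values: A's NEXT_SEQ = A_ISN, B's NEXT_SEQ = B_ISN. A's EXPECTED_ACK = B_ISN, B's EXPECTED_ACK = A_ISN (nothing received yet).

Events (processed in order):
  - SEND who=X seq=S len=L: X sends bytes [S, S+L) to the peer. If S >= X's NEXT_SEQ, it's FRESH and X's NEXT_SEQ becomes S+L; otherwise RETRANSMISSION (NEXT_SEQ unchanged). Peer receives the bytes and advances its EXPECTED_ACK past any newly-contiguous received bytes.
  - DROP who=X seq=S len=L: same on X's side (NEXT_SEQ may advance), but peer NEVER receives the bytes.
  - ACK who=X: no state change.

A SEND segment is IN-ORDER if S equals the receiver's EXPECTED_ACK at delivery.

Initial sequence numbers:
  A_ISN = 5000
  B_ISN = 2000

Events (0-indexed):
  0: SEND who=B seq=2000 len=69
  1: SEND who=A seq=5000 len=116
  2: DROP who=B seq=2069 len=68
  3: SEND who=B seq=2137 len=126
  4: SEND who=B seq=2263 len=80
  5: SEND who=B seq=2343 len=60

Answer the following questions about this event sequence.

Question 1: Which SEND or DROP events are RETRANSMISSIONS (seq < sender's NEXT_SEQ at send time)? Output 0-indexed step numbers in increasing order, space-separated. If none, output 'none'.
Step 0: SEND seq=2000 -> fresh
Step 1: SEND seq=5000 -> fresh
Step 2: DROP seq=2069 -> fresh
Step 3: SEND seq=2137 -> fresh
Step 4: SEND seq=2263 -> fresh
Step 5: SEND seq=2343 -> fresh

Answer: none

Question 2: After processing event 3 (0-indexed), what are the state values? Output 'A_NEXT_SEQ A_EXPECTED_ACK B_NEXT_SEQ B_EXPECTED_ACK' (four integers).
After event 0: A_seq=5000 A_ack=2069 B_seq=2069 B_ack=5000
After event 1: A_seq=5116 A_ack=2069 B_seq=2069 B_ack=5116
After event 2: A_seq=5116 A_ack=2069 B_seq=2137 B_ack=5116
After event 3: A_seq=5116 A_ack=2069 B_seq=2263 B_ack=5116

5116 2069 2263 5116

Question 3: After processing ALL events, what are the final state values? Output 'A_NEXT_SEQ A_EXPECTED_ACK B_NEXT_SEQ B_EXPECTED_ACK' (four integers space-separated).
Answer: 5116 2069 2403 5116

Derivation:
After event 0: A_seq=5000 A_ack=2069 B_seq=2069 B_ack=5000
After event 1: A_seq=5116 A_ack=2069 B_seq=2069 B_ack=5116
After event 2: A_seq=5116 A_ack=2069 B_seq=2137 B_ack=5116
After event 3: A_seq=5116 A_ack=2069 B_seq=2263 B_ack=5116
After event 4: A_seq=5116 A_ack=2069 B_seq=2343 B_ack=5116
After event 5: A_seq=5116 A_ack=2069 B_seq=2403 B_ack=5116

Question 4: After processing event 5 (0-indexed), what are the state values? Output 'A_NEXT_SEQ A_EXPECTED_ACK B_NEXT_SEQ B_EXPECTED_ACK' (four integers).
After event 0: A_seq=5000 A_ack=2069 B_seq=2069 B_ack=5000
After event 1: A_seq=5116 A_ack=2069 B_seq=2069 B_ack=5116
After event 2: A_seq=5116 A_ack=2069 B_seq=2137 B_ack=5116
After event 3: A_seq=5116 A_ack=2069 B_seq=2263 B_ack=5116
After event 4: A_seq=5116 A_ack=2069 B_seq=2343 B_ack=5116
After event 5: A_seq=5116 A_ack=2069 B_seq=2403 B_ack=5116

5116 2069 2403 5116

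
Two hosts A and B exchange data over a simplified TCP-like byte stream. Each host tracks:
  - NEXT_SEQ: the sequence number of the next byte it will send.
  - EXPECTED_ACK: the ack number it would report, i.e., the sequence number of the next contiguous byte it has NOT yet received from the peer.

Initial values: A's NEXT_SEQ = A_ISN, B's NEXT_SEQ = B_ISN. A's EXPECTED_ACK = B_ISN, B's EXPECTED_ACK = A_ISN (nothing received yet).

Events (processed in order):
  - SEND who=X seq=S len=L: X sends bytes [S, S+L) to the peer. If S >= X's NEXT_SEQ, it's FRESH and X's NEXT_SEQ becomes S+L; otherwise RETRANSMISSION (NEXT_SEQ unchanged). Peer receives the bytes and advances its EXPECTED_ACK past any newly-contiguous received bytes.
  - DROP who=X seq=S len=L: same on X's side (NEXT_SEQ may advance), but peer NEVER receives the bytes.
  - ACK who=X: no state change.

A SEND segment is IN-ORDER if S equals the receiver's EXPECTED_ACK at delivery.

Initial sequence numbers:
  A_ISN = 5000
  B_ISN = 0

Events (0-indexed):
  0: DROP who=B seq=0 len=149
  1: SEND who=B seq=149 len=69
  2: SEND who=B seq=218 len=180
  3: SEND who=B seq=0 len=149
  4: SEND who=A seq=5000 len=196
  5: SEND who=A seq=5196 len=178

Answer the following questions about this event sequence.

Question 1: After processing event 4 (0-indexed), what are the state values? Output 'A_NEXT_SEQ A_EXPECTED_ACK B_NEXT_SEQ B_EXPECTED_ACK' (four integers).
After event 0: A_seq=5000 A_ack=0 B_seq=149 B_ack=5000
After event 1: A_seq=5000 A_ack=0 B_seq=218 B_ack=5000
After event 2: A_seq=5000 A_ack=0 B_seq=398 B_ack=5000
After event 3: A_seq=5000 A_ack=398 B_seq=398 B_ack=5000
After event 4: A_seq=5196 A_ack=398 B_seq=398 B_ack=5196

5196 398 398 5196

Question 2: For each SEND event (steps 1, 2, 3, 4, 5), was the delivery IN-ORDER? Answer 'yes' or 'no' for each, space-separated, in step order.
Answer: no no yes yes yes

Derivation:
Step 1: SEND seq=149 -> out-of-order
Step 2: SEND seq=218 -> out-of-order
Step 3: SEND seq=0 -> in-order
Step 4: SEND seq=5000 -> in-order
Step 5: SEND seq=5196 -> in-order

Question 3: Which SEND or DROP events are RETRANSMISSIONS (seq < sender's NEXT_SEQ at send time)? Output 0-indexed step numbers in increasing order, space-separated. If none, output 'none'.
Answer: 3

Derivation:
Step 0: DROP seq=0 -> fresh
Step 1: SEND seq=149 -> fresh
Step 2: SEND seq=218 -> fresh
Step 3: SEND seq=0 -> retransmit
Step 4: SEND seq=5000 -> fresh
Step 5: SEND seq=5196 -> fresh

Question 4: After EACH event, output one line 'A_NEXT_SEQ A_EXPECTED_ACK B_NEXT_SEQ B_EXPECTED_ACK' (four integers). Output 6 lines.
5000 0 149 5000
5000 0 218 5000
5000 0 398 5000
5000 398 398 5000
5196 398 398 5196
5374 398 398 5374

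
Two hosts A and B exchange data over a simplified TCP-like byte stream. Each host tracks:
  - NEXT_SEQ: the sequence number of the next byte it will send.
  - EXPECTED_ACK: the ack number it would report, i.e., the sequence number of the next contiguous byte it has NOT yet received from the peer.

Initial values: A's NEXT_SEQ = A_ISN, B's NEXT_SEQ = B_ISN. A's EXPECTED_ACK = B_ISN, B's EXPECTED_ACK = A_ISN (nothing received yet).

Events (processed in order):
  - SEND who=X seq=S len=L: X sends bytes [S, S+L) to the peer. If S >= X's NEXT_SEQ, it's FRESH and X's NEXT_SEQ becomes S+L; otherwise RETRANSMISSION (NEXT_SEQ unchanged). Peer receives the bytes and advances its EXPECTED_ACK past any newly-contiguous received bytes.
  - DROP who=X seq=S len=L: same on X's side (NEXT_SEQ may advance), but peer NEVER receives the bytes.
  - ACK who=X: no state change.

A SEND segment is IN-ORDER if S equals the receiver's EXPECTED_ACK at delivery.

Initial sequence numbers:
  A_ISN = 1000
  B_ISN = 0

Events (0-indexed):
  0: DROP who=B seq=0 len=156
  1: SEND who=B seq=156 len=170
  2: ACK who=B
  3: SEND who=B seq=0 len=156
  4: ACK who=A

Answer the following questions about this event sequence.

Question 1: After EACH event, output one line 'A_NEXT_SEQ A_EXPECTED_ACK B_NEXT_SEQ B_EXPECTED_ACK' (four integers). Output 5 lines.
1000 0 156 1000
1000 0 326 1000
1000 0 326 1000
1000 326 326 1000
1000 326 326 1000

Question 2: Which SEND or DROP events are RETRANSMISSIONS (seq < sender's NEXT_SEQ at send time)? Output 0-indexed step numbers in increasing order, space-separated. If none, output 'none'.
Step 0: DROP seq=0 -> fresh
Step 1: SEND seq=156 -> fresh
Step 3: SEND seq=0 -> retransmit

Answer: 3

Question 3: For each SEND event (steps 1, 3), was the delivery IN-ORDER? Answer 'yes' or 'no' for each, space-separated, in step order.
Answer: no yes

Derivation:
Step 1: SEND seq=156 -> out-of-order
Step 3: SEND seq=0 -> in-order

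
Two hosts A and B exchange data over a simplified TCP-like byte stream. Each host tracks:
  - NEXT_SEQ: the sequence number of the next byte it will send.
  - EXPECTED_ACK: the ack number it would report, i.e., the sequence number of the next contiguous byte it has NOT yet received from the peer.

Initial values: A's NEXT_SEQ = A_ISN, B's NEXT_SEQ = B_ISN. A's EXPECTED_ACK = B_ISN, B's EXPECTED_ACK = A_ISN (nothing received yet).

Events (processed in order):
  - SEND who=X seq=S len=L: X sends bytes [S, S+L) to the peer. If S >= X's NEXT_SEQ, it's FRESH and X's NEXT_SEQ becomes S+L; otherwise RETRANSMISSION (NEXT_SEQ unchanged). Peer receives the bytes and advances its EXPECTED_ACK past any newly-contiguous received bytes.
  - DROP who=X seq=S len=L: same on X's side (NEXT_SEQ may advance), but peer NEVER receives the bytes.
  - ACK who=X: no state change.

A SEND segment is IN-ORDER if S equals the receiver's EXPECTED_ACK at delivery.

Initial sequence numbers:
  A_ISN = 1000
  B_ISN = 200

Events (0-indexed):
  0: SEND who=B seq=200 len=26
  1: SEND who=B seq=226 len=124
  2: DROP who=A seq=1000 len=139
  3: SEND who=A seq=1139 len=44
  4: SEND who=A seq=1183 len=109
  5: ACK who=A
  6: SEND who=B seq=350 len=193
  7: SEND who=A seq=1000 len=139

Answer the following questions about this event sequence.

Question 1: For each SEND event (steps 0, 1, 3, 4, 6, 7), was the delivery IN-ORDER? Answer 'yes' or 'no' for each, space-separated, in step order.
Step 0: SEND seq=200 -> in-order
Step 1: SEND seq=226 -> in-order
Step 3: SEND seq=1139 -> out-of-order
Step 4: SEND seq=1183 -> out-of-order
Step 6: SEND seq=350 -> in-order
Step 7: SEND seq=1000 -> in-order

Answer: yes yes no no yes yes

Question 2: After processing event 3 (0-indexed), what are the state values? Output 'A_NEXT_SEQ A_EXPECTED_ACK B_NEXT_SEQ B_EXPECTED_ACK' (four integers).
After event 0: A_seq=1000 A_ack=226 B_seq=226 B_ack=1000
After event 1: A_seq=1000 A_ack=350 B_seq=350 B_ack=1000
After event 2: A_seq=1139 A_ack=350 B_seq=350 B_ack=1000
After event 3: A_seq=1183 A_ack=350 B_seq=350 B_ack=1000

1183 350 350 1000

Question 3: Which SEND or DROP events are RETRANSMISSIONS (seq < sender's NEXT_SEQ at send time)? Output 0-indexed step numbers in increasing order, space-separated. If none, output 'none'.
Answer: 7

Derivation:
Step 0: SEND seq=200 -> fresh
Step 1: SEND seq=226 -> fresh
Step 2: DROP seq=1000 -> fresh
Step 3: SEND seq=1139 -> fresh
Step 4: SEND seq=1183 -> fresh
Step 6: SEND seq=350 -> fresh
Step 7: SEND seq=1000 -> retransmit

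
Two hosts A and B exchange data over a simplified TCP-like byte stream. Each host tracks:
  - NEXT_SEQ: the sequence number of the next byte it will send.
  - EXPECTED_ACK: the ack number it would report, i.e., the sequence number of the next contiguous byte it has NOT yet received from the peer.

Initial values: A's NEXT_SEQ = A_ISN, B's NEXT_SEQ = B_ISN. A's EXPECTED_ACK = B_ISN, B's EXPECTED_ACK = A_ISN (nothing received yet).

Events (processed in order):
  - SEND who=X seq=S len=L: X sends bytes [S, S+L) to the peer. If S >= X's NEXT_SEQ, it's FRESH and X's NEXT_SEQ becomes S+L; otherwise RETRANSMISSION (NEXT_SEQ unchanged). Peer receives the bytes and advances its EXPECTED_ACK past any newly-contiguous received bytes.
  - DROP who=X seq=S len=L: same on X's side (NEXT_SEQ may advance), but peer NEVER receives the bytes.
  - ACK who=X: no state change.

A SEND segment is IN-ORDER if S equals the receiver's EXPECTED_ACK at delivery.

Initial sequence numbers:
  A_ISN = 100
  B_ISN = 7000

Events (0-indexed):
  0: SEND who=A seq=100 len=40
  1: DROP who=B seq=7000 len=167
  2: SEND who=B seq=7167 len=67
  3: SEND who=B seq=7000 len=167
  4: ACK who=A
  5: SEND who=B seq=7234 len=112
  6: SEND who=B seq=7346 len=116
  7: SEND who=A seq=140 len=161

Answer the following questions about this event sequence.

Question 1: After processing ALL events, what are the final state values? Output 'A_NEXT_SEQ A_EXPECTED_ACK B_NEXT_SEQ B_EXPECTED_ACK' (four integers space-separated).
After event 0: A_seq=140 A_ack=7000 B_seq=7000 B_ack=140
After event 1: A_seq=140 A_ack=7000 B_seq=7167 B_ack=140
After event 2: A_seq=140 A_ack=7000 B_seq=7234 B_ack=140
After event 3: A_seq=140 A_ack=7234 B_seq=7234 B_ack=140
After event 4: A_seq=140 A_ack=7234 B_seq=7234 B_ack=140
After event 5: A_seq=140 A_ack=7346 B_seq=7346 B_ack=140
After event 6: A_seq=140 A_ack=7462 B_seq=7462 B_ack=140
After event 7: A_seq=301 A_ack=7462 B_seq=7462 B_ack=301

Answer: 301 7462 7462 301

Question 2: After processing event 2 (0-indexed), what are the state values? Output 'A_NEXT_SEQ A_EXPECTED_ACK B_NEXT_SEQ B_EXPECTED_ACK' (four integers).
After event 0: A_seq=140 A_ack=7000 B_seq=7000 B_ack=140
After event 1: A_seq=140 A_ack=7000 B_seq=7167 B_ack=140
After event 2: A_seq=140 A_ack=7000 B_seq=7234 B_ack=140

140 7000 7234 140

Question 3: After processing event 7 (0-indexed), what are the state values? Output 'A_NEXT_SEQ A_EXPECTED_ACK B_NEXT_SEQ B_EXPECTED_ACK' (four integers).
After event 0: A_seq=140 A_ack=7000 B_seq=7000 B_ack=140
After event 1: A_seq=140 A_ack=7000 B_seq=7167 B_ack=140
After event 2: A_seq=140 A_ack=7000 B_seq=7234 B_ack=140
After event 3: A_seq=140 A_ack=7234 B_seq=7234 B_ack=140
After event 4: A_seq=140 A_ack=7234 B_seq=7234 B_ack=140
After event 5: A_seq=140 A_ack=7346 B_seq=7346 B_ack=140
After event 6: A_seq=140 A_ack=7462 B_seq=7462 B_ack=140
After event 7: A_seq=301 A_ack=7462 B_seq=7462 B_ack=301

301 7462 7462 301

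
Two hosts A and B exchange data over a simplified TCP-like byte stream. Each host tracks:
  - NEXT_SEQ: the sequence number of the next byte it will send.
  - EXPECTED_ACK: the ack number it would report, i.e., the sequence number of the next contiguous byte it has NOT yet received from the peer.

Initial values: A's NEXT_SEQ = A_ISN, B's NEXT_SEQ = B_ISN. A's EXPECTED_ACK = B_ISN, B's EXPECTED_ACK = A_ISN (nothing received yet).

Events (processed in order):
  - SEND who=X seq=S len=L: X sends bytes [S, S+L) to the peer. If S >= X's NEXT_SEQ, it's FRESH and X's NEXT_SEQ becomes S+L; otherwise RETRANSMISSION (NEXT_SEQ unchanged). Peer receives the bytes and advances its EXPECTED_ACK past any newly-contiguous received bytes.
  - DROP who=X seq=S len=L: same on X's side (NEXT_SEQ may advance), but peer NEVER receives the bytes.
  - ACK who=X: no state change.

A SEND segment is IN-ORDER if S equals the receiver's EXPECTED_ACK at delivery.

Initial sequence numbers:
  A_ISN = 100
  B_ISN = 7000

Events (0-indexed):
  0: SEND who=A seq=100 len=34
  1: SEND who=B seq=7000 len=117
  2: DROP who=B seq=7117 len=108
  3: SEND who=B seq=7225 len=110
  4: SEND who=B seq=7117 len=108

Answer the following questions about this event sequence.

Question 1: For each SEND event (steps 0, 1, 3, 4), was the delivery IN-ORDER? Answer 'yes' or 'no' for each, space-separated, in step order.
Step 0: SEND seq=100 -> in-order
Step 1: SEND seq=7000 -> in-order
Step 3: SEND seq=7225 -> out-of-order
Step 4: SEND seq=7117 -> in-order

Answer: yes yes no yes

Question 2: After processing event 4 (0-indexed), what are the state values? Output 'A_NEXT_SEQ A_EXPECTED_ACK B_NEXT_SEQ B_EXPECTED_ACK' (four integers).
After event 0: A_seq=134 A_ack=7000 B_seq=7000 B_ack=134
After event 1: A_seq=134 A_ack=7117 B_seq=7117 B_ack=134
After event 2: A_seq=134 A_ack=7117 B_seq=7225 B_ack=134
After event 3: A_seq=134 A_ack=7117 B_seq=7335 B_ack=134
After event 4: A_seq=134 A_ack=7335 B_seq=7335 B_ack=134

134 7335 7335 134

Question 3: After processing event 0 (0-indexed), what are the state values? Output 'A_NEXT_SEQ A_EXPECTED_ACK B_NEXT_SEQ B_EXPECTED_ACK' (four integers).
After event 0: A_seq=134 A_ack=7000 B_seq=7000 B_ack=134

134 7000 7000 134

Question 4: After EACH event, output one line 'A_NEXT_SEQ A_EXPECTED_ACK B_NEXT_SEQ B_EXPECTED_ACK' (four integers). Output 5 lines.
134 7000 7000 134
134 7117 7117 134
134 7117 7225 134
134 7117 7335 134
134 7335 7335 134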